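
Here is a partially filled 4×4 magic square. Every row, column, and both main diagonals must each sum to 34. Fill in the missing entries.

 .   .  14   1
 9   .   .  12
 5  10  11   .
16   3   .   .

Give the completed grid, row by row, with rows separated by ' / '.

4 15 14 1 / 9 6 7 12 / 5 10 11 8 / 16 3 2 13

Using row 3: 5 + 10 + 11 + ? → (3,4) = 34 − 26 = 8.
Column 1: 9 + 5 + 16 + ? = 34, so (1,1) = 4.
Column 4 must total 34; the given cells sum to 21, so (4,4) = 13.
Using main diagonal: 4 + 11 + 13 + ? → (2,2) = 34 − 28 = 6.
From anti-diagonal, 34 − (1 + 10 + 16) gives (2,3) = 7.
Using row 1: 4 + 14 + 1 + ? → (1,2) = 34 − 19 = 15.
The remaining cell in row 4 is (4,3) = 34 − 32 = 2.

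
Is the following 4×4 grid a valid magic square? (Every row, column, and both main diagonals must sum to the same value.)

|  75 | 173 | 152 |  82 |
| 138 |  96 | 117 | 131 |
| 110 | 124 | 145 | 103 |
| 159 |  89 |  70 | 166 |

No — anti-diagonal sums to 482 but column 3 sums to 484.

Row 1: 75 + 173 + 152 + 82 = 482.
Row 2: 138 + 96 + 117 + 131 = 482.
Row 3: 110 + 124 + 145 + 103 = 482.
Row 4: 159 + 89 + 70 + 166 = 484.
Column 1: 75 + 138 + 110 + 159 = 482.
Column 2: 173 + 96 + 124 + 89 = 482.
Column 3: 152 + 117 + 145 + 70 = 484.
Column 4: 82 + 131 + 103 + 166 = 482.
Main diagonal: 75 + 96 + 145 + 166 = 482.
Anti-diagonal: 82 + 117 + 124 + 159 = 482.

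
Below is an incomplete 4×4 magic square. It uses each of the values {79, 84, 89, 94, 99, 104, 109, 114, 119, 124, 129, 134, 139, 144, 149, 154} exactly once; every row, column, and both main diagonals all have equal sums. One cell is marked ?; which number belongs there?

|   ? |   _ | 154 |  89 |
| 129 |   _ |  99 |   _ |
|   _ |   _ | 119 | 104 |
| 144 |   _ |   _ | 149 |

84

The 16 entries sum to 1864, so each line sums to 1864/4 = 466.
From column 3, 466 − (154 + 99 + 119) gives (4,3) = 94.
Column 4 must total 466; the given cells sum to 342, so (2,4) = 124.
Anti-diagonal must total 466; the given cells sum to 332, so (3,2) = 134.
Row 2 must total 466; the given cells sum to 352, so (2,2) = 114.
Using row 3: 134 + 119 + 104 + ? → (3,1) = 466 − 357 = 109.
The remaining cell in row 4 is (4,2) = 466 − 387 = 79.
Using column 1: 129 + 109 + 144 + ? → (1,1) = 466 − 382 = 84.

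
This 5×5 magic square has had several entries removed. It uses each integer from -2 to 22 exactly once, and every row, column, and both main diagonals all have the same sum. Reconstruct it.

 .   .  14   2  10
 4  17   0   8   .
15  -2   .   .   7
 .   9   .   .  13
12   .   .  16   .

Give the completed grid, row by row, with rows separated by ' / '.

18 6 14 2 10 / 4 17 0 8 21 / 15 -2 11 19 7 / 1 9 22 5 13 / 12 20 3 16 -1

The entries are -2 through 22, which sum to 250, so each line sums to 250/5 = 50.
Using row 2: 4 + 17 + 0 + 8 + ? → (2,5) = 50 − 29 = 21.
From column 5, 50 − (10 + 21 + 7 + 13) gives (5,5) = -1.
Anti-diagonal needs 50; the known cells sum to 39, so (3,3) = 11.
Row 3 must total 50; the given cells sum to 31, so (3,4) = 19.
The remaining cell in column 4 is (4,4) = 50 − 45 = 5.
Main diagonal must total 50; the given cells sum to 32, so (1,1) = 18.
The remaining cell in row 1 is (1,2) = 50 − 44 = 6.
From column 1, 50 − (18 + 4 + 15 + 12) gives (4,1) = 1.
The remaining cell in column 2 is (5,2) = 50 − 30 = 20.
Row 4: 1 + 9 + 5 + 13 + ? = 50, so (4,3) = 22.
From row 5, 50 − (12 + 20 + 16 + (-1)) gives (5,3) = 3.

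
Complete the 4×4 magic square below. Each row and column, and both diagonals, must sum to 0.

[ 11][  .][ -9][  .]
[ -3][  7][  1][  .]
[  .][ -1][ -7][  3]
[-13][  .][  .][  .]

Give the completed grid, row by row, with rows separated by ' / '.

11 -15 -9 13 / -3 7 1 -5 / 5 -1 -7 3 / -13 9 15 -11

Using row 2: -3 + 7 + 1 + ? → (2,4) = 0 − 5 = -5.
From row 3, 0 − (-1 + (-7) + 3) gives (3,1) = 5.
From column 3, 0 − (-9 + 1 + (-7)) gives (4,3) = 15.
From main diagonal, 0 − (11 + 7 + (-7)) gives (4,4) = -11.
Anti-diagonal needs 0; the known cells sum to -13, so (1,4) = 13.
Using row 1: 11 + (-9) + 13 + ? → (1,2) = 0 − 15 = -15.
Using row 4: -13 + 15 + (-11) + ? → (4,2) = 0 − (-9) = 9.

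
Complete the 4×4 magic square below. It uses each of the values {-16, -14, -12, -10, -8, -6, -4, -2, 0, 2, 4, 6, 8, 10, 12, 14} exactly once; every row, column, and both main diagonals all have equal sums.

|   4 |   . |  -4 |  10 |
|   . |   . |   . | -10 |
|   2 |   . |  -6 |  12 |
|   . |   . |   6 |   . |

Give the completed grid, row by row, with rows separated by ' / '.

4 -14 -4 10 / -8 14 0 -10 / 2 -12 -6 12 / -2 8 6 -16

The 16 entries sum to -16, so each line sums to -16/4 = -4.
Row 1 needs -4; the known cells sum to 10, so (1,2) = -14.
Row 3 needs -4; the known cells sum to 8, so (3,2) = -12.
Using column 3: -4 + (-6) + 6 + ? → (2,3) = -4 − (-4) = 0.
Column 4: 10 + (-10) + 12 + ? = -4, so (4,4) = -16.
The remaining cell in main diagonal is (2,2) = -4 − (-18) = 14.
Using anti-diagonal: 10 + 0 + (-12) + ? → (4,1) = -4 − (-2) = -2.
Using row 2: 14 + 0 + (-10) + ? → (2,1) = -4 − 4 = -8.
The remaining cell in row 4 is (4,2) = -4 − (-12) = 8.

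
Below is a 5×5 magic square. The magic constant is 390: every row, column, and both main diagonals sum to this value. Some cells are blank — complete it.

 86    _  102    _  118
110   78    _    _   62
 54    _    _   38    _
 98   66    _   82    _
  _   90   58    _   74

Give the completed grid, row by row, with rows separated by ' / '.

Column 1: 86 + 110 + 54 + 98 + ? = 390, so (5,1) = 42.
Main diagonal: 86 + 78 + 82 + 74 + ? = 390, so (3,3) = 70.
The remaining cell in anti-diagonal is (2,4) = 390 − 296 = 94.
The remaining cell in row 2 is (2,3) = 390 − 344 = 46.
Row 5 needs 390; the known cells sum to 264, so (5,4) = 126.
Column 3 must total 390; the given cells sum to 276, so (4,3) = 114.
From column 4, 390 − (94 + 38 + 82 + 126) gives (1,4) = 50.
From row 1, 390 − (86 + 102 + 50 + 118) gives (1,2) = 34.
From row 4, 390 − (98 + 66 + 114 + 82) gives (4,5) = 30.
From column 2, 390 − (34 + 78 + 66 + 90) gives (3,2) = 122.
The remaining cell in column 5 is (3,5) = 390 − 284 = 106.

86 34 102 50 118 / 110 78 46 94 62 / 54 122 70 38 106 / 98 66 114 82 30 / 42 90 58 126 74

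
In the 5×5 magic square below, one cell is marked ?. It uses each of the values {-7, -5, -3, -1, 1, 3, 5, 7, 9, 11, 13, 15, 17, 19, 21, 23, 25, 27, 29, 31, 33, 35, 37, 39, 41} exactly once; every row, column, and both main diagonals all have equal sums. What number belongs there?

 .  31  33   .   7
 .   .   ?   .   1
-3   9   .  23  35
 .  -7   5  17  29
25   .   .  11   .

The 25 entries sum to 425, so each line sums to 425/5 = 85.
From row 3, 85 − (-3 + 9 + 23 + 35) gives (3,3) = 21.
Using row 4: -7 + 5 + 17 + 29 + ? → (4,1) = 85 − 44 = 41.
The remaining cell in column 5 is (5,5) = 85 − 72 = 13.
Anti-diagonal: 7 + 21 + (-7) + 25 + ? = 85, so (2,4) = 39.
Column 4 needs 85; the known cells sum to 90, so (1,4) = -5.
From row 1, 85 − (31 + 33 + (-5) + 7) gives (1,1) = 19.
Column 1: 19 + (-3) + 41 + 25 + ? = 85, so (2,1) = 3.
From main diagonal, 85 − (19 + 21 + 17 + 13) gives (2,2) = 15.
Using row 2: 3 + 15 + 39 + 1 + ? → (2,3) = 85 − 58 = 27.

27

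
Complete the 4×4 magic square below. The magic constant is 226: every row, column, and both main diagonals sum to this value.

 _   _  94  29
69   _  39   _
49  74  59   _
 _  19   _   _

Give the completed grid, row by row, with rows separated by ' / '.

24 79 94 29 / 69 54 39 64 / 49 74 59 44 / 84 19 34 89

Row 3: 49 + 74 + 59 + ? = 226, so (3,4) = 44.
The remaining cell in column 3 is (4,3) = 226 − 192 = 34.
From anti-diagonal, 226 − (29 + 39 + 74) gives (4,1) = 84.
Row 4: 84 + 19 + 34 + ? = 226, so (4,4) = 89.
Column 1 needs 226; the known cells sum to 202, so (1,1) = 24.
Column 4: 29 + 44 + 89 + ? = 226, so (2,4) = 64.
From main diagonal, 226 − (24 + 59 + 89) gives (2,2) = 54.
Row 1: 24 + 94 + 29 + ? = 226, so (1,2) = 79.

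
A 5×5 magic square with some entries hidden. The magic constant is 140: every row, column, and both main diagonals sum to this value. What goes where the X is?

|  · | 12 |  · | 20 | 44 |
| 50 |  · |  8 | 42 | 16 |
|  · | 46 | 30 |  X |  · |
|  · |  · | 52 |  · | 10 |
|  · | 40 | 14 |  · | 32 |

Row 2 needs 140; the known cells sum to 116, so (2,2) = 24.
The remaining cell in column 2 is (4,2) = 140 − 122 = 18.
Column 3: 8 + 30 + 52 + 14 + ? = 140, so (1,3) = 36.
Column 5: 44 + 16 + 10 + 32 + ? = 140, so (3,5) = 38.
Anti-diagonal needs 140; the known cells sum to 134, so (5,1) = 6.
Row 1 must total 140; the given cells sum to 112, so (1,1) = 28.
The remaining cell in row 5 is (5,4) = 140 − 92 = 48.
The remaining cell in main diagonal is (4,4) = 140 − 114 = 26.
From row 4, 140 − (18 + 52 + 26 + 10) gives (4,1) = 34.
Column 1: 28 + 50 + 34 + 6 + ? = 140, so (3,1) = 22.
Column 4 must total 140; the given cells sum to 136, so (3,4) = 4.

4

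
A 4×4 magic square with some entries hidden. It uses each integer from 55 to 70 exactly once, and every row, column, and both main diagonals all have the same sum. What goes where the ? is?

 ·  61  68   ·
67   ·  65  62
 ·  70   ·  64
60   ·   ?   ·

58

The entries are 55 through 70, which sum to 1000, so each line sums to 1000/4 = 250.
Row 2: 67 + 65 + 62 + ? = 250, so (2,2) = 56.
From column 2, 250 − (61 + 56 + 70) gives (4,2) = 63.
Anti-diagonal needs 250; the known cells sum to 195, so (1,4) = 55.
Row 1 needs 250; the known cells sum to 184, so (1,1) = 66.
Column 1 needs 250; the known cells sum to 193, so (3,1) = 57.
Column 4 needs 250; the known cells sum to 181, so (4,4) = 69.
Main diagonal needs 250; the known cells sum to 191, so (3,3) = 59.
Row 4: 60 + 63 + 69 + ? = 250, so (4,3) = 58.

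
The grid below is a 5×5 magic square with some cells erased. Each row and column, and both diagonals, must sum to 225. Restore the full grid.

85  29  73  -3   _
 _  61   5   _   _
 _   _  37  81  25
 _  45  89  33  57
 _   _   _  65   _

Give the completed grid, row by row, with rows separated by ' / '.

85 29 73 -3 41 / 17 61 5 49 93 / 69 13 37 81 25 / 1 45 89 33 57 / 53 77 21 65 9

Using row 1: 85 + 29 + 73 + (-3) + ? → (1,5) = 225 − 184 = 41.
Using row 4: 45 + 89 + 33 + 57 + ? → (4,1) = 225 − 224 = 1.
Using column 3: 73 + 5 + 37 + 89 + ? → (5,3) = 225 − 204 = 21.
Column 4 needs 225; the known cells sum to 176, so (2,4) = 49.
Main diagonal: 85 + 61 + 37 + 33 + ? = 225, so (5,5) = 9.
Anti-diagonal: 41 + 49 + 37 + 45 + ? = 225, so (5,1) = 53.
Row 5: 53 + 21 + 65 + 9 + ? = 225, so (5,2) = 77.
The remaining cell in column 2 is (3,2) = 225 − 212 = 13.
Column 5: 41 + 25 + 57 + 9 + ? = 225, so (2,5) = 93.
Row 2 needs 225; the known cells sum to 208, so (2,1) = 17.
The remaining cell in row 3 is (3,1) = 225 − 156 = 69.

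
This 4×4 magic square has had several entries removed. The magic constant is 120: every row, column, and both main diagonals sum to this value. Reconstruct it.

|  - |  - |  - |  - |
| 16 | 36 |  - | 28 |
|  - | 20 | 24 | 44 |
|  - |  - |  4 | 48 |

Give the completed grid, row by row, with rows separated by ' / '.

12 56 52 0 / 16 36 40 28 / 32 20 24 44 / 60 8 4 48

Using row 2: 16 + 36 + 28 + ? → (2,3) = 120 − 80 = 40.
Row 3: 20 + 24 + 44 + ? = 120, so (3,1) = 32.
Column 3 needs 120; the known cells sum to 68, so (1,3) = 52.
From column 4, 120 − (28 + 44 + 48) gives (1,4) = 0.
From main diagonal, 120 − (36 + 24 + 48) gives (1,1) = 12.
Anti-diagonal needs 120; the known cells sum to 60, so (4,1) = 60.
Row 1: 12 + 52 + 0 + ? = 120, so (1,2) = 56.
From row 4, 120 − (60 + 4 + 48) gives (4,2) = 8.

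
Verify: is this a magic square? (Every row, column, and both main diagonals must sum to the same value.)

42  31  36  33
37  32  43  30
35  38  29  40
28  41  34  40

No — row 4 sums to 143 but row 1 sums to 142.

Row 1: 42 + 31 + 36 + 33 = 142.
Row 2: 37 + 32 + 43 + 30 = 142.
Row 3: 35 + 38 + 29 + 40 = 142.
Row 4: 28 + 41 + 34 + 40 = 143.
Column 1: 42 + 37 + 35 + 28 = 142.
Column 2: 31 + 32 + 38 + 41 = 142.
Column 3: 36 + 43 + 29 + 34 = 142.
Column 4: 33 + 30 + 40 + 40 = 143.
Main diagonal: 42 + 32 + 29 + 40 = 143.
Anti-diagonal: 33 + 43 + 38 + 28 = 142.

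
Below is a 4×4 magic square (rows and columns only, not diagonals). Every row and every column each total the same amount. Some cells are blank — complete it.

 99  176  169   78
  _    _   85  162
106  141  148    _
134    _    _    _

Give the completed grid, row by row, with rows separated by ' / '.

Row 1 is already complete: 99 + 176 + 169 + 78 = 522, so that is the magic constant.
Row 3: 106 + 141 + 148 + ? = 522, so (3,4) = 127.
Column 1 needs 522; the known cells sum to 339, so (2,1) = 183.
From column 3, 522 − (169 + 85 + 148) gives (4,3) = 120.
Column 4: 78 + 162 + 127 + ? = 522, so (4,4) = 155.
Row 2 needs 522; the known cells sum to 430, so (2,2) = 92.
Using row 4: 134 + 120 + 155 + ? → (4,2) = 522 − 409 = 113.

99 176 169 78 / 183 92 85 162 / 106 141 148 127 / 134 113 120 155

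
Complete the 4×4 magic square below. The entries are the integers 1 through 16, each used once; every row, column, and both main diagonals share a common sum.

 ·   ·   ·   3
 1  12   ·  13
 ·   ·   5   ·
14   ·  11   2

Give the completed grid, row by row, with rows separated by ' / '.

15 6 10 3 / 1 12 8 13 / 4 9 5 16 / 14 7 11 2

The entries are 1 through 16, which sum to 136, so each line sums to 136/4 = 34.
Using row 2: 1 + 12 + 13 + ? → (2,3) = 34 − 26 = 8.
The remaining cell in row 4 is (4,2) = 34 − 27 = 7.
Using column 3: 8 + 5 + 11 + ? → (1,3) = 34 − 24 = 10.
Column 4 needs 34; the known cells sum to 18, so (3,4) = 16.
Main diagonal must total 34; the given cells sum to 19, so (1,1) = 15.
Using anti-diagonal: 3 + 8 + 14 + ? → (3,2) = 34 − 25 = 9.
Row 1 needs 34; the known cells sum to 28, so (1,2) = 6.
From row 3, 34 − (9 + 5 + 16) gives (3,1) = 4.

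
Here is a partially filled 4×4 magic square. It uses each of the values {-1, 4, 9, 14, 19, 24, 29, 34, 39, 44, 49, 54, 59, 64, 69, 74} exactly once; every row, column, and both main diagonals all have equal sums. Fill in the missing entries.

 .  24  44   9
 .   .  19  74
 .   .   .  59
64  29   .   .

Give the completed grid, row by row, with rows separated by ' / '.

The 16 entries sum to 584, so each line sums to 584/4 = 146.
From row 1, 146 − (24 + 44 + 9) gives (1,1) = 69.
Column 4: 9 + 74 + 59 + ? = 146, so (4,4) = 4.
Anti-diagonal must total 146; the given cells sum to 92, so (3,2) = 54.
The remaining cell in row 4 is (4,3) = 146 − 97 = 49.
The remaining cell in column 2 is (2,2) = 146 − 107 = 39.
Column 3 needs 146; the known cells sum to 112, so (3,3) = 34.
Using row 2: 39 + 19 + 74 + ? → (2,1) = 146 − 132 = 14.
From row 3, 146 − (54 + 34 + 59) gives (3,1) = -1.

69 24 44 9 / 14 39 19 74 / -1 54 34 59 / 64 29 49 4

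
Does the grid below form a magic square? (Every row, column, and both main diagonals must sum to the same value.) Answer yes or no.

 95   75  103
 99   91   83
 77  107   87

No — column 3 sums to 273 but column 1 sums to 271.

Row 1: 95 + 75 + 103 = 273.
Row 2: 99 + 91 + 83 = 273.
Row 3: 77 + 107 + 87 = 271.
Column 1: 95 + 99 + 77 = 271.
Column 2: 75 + 91 + 107 = 273.
Column 3: 103 + 83 + 87 = 273.
Main diagonal: 95 + 91 + 87 = 273.
Anti-diagonal: 103 + 91 + 77 = 271.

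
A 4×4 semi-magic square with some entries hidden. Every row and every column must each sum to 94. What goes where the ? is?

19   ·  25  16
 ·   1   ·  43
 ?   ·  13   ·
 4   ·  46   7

31

From row 1, 94 − (19 + 25 + 16) gives (1,2) = 34.
Row 4: 4 + 46 + 7 + ? = 94, so (4,2) = 37.
Column 2 needs 94; the known cells sum to 72, so (3,2) = 22.
From column 3, 94 − (25 + 13 + 46) gives (2,3) = 10.
Column 4 must total 94; the given cells sum to 66, so (3,4) = 28.
From row 2, 94 − (1 + 10 + 43) gives (2,1) = 40.
Row 3: 22 + 13 + 28 + ? = 94, so (3,1) = 31.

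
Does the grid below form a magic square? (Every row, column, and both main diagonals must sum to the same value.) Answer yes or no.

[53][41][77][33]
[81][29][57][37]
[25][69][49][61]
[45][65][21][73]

Row 1: 53 + 41 + 77 + 33 = 204.
Row 2: 81 + 29 + 57 + 37 = 204.
Row 3: 25 + 69 + 49 + 61 = 204.
Row 4: 45 + 65 + 21 + 73 = 204.
Column 1: 53 + 81 + 25 + 45 = 204.
Column 2: 41 + 29 + 69 + 65 = 204.
Column 3: 77 + 57 + 49 + 21 = 204.
Column 4: 33 + 37 + 61 + 73 = 204.
Main diagonal: 53 + 29 + 49 + 73 = 204.
Anti-diagonal: 33 + 57 + 69 + 45 = 204.
All lines sum to 204.

Yes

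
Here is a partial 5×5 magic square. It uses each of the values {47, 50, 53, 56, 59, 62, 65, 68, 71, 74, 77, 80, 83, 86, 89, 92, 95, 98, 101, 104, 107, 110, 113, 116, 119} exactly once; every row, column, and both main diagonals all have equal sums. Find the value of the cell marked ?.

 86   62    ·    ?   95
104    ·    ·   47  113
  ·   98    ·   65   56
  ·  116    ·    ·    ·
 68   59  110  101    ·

119

The 25 entries sum to 2075, so each line sums to 2075/5 = 415.
Using row 5: 68 + 59 + 110 + 101 + ? → (5,5) = 415 − 338 = 77.
The remaining cell in column 2 is (2,2) = 415 − 335 = 80.
Column 5 needs 415; the known cells sum to 341, so (4,5) = 74.
Anti-diagonal: 95 + 47 + 116 + 68 + ? = 415, so (3,3) = 89.
From row 2, 415 − (104 + 80 + 47 + 113) gives (2,3) = 71.
The remaining cell in row 3 is (3,1) = 415 − 308 = 107.
Column 1 must total 415; the given cells sum to 365, so (4,1) = 50.
Using main diagonal: 86 + 80 + 89 + 77 + ? → (4,4) = 415 − 332 = 83.
Using row 4: 50 + 116 + 83 + 74 + ? → (4,3) = 415 − 323 = 92.
Using column 3: 71 + 89 + 92 + 110 + ? → (1,3) = 415 − 362 = 53.
Column 4 needs 415; the known cells sum to 296, so (1,4) = 119.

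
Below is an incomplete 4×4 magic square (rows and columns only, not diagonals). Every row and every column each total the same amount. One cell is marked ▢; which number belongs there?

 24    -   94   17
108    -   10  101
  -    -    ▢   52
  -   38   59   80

87

Column 4 is complete and sums to 250; that is the magic constant.
From row 1, 250 − (24 + 94 + 17) gives (1,2) = 115.
From row 2, 250 − (108 + 10 + 101) gives (2,2) = 31.
Row 4 must total 250; the given cells sum to 177, so (4,1) = 73.
From column 1, 250 − (24 + 108 + 73) gives (3,1) = 45.
Column 2 must total 250; the given cells sum to 184, so (3,2) = 66.
Column 3 must total 250; the given cells sum to 163, so (3,3) = 87.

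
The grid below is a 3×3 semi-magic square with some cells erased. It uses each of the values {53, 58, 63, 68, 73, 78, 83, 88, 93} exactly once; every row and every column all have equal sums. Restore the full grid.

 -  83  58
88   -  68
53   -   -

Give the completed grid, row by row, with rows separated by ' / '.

The 9 entries sum to 657, so each line sums to 657/3 = 219.
Using row 1: 83 + 58 + ? → (1,1) = 219 − 141 = 78.
From row 2, 219 − (88 + 68) gives (2,2) = 63.
Column 2: 83 + 63 + ? = 219, so (3,2) = 73.
The remaining cell in column 3 is (3,3) = 219 − 126 = 93.

78 83 58 / 88 63 68 / 53 73 93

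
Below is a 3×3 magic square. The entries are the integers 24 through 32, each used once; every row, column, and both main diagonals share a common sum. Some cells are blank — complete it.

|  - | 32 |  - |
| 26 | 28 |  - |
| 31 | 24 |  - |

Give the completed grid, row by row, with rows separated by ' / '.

27 32 25 / 26 28 30 / 31 24 29

The entries are 24 through 32, which sum to 252, so each line sums to 252/3 = 84.
Using row 2: 26 + 28 + ? → (2,3) = 84 − 54 = 30.
From row 3, 84 − (31 + 24) gives (3,3) = 29.
Using column 1: 26 + 31 + ? → (1,1) = 84 − 57 = 27.
Column 3 must total 84; the given cells sum to 59, so (1,3) = 25.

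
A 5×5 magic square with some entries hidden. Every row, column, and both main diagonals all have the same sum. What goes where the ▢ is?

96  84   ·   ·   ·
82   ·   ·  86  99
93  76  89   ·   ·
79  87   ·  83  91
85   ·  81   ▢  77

Column 1 is complete and sums to 435; that is the magic constant.
The remaining cell in row 4 is (4,3) = 435 − 340 = 95.
Main diagonal: 96 + 89 + 83 + 77 + ? = 435, so (2,2) = 90.
Anti-diagonal: 86 + 89 + 87 + 85 + ? = 435, so (1,5) = 88.
Using row 2: 82 + 90 + 86 + 99 + ? → (2,3) = 435 − 357 = 78.
The remaining cell in column 2 is (5,2) = 435 − 337 = 98.
Column 3: 78 + 89 + 95 + 81 + ? = 435, so (1,3) = 92.
Column 5 needs 435; the known cells sum to 355, so (3,5) = 80.
The remaining cell in row 1 is (1,4) = 435 − 360 = 75.
Row 3 must total 435; the given cells sum to 338, so (3,4) = 97.
Row 5 must total 435; the given cells sum to 341, so (5,4) = 94.

94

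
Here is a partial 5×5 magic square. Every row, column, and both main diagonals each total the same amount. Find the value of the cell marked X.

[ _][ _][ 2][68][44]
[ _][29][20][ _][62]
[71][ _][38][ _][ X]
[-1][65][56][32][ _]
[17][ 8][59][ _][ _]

5

Column 3 is complete and sums to 175; that is the magic constant.
From row 4, 175 − (-1 + 65 + 56 + 32) gives (4,5) = 23.
From anti-diagonal, 175 − (44 + 38 + 65 + 17) gives (2,4) = 11.
Row 2 must total 175; the given cells sum to 122, so (2,1) = 53.
Column 1 must total 175; the given cells sum to 140, so (1,1) = 35.
From main diagonal, 175 − (35 + 29 + 38 + 32) gives (5,5) = 41.
The remaining cell in row 1 is (1,2) = 175 − 149 = 26.
The remaining cell in row 5 is (5,4) = 175 − 125 = 50.
Column 2 must total 175; the given cells sum to 128, so (3,2) = 47.
Column 4: 68 + 11 + 32 + 50 + ? = 175, so (3,4) = 14.
The remaining cell in column 5 is (3,5) = 175 − 170 = 5.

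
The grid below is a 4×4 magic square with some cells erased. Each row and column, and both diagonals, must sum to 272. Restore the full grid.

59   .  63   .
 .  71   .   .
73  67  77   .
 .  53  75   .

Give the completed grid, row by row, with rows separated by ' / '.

59 81 63 69 / 61 71 57 83 / 73 67 77 55 / 79 53 75 65

Row 3 needs 272; the known cells sum to 217, so (3,4) = 55.
Column 2: 71 + 67 + 53 + ? = 272, so (1,2) = 81.
Column 3 needs 272; the known cells sum to 215, so (2,3) = 57.
Main diagonal must total 272; the given cells sum to 207, so (4,4) = 65.
Using row 1: 59 + 81 + 63 + ? → (1,4) = 272 − 203 = 69.
Row 4 needs 272; the known cells sum to 193, so (4,1) = 79.
Column 1: 59 + 73 + 79 + ? = 272, so (2,1) = 61.
From column 4, 272 − (69 + 55 + 65) gives (2,4) = 83.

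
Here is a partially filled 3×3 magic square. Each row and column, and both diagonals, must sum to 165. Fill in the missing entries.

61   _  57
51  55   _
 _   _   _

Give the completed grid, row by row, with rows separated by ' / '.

61 47 57 / 51 55 59 / 53 63 49

Row 1 must total 165; the given cells sum to 118, so (1,2) = 47.
Row 2: 51 + 55 + ? = 165, so (2,3) = 59.
Column 1 needs 165; the known cells sum to 112, so (3,1) = 53.
The remaining cell in column 2 is (3,2) = 165 − 102 = 63.
Column 3 needs 165; the known cells sum to 116, so (3,3) = 49.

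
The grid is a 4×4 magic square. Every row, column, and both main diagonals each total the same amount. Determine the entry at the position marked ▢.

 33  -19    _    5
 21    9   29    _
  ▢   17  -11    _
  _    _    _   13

-3

Main diagonal is complete and sums to 44; that is the magic constant.
Row 1 must total 44; the given cells sum to 19, so (1,3) = 25.
Row 2: 21 + 9 + 29 + ? = 44, so (2,4) = -15.
Column 2 must total 44; the given cells sum to 7, so (4,2) = 37.
Column 3: 25 + 29 + (-11) + ? = 44, so (4,3) = 1.
Column 4 must total 44; the given cells sum to 3, so (3,4) = 41.
Anti-diagonal: 5 + 29 + 17 + ? = 44, so (4,1) = -7.
From row 3, 44 − (17 + (-11) + 41) gives (3,1) = -3.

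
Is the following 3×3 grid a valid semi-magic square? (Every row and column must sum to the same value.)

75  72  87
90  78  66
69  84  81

Yes

Row 1: 75 + 72 + 87 = 234.
Row 2: 90 + 78 + 66 = 234.
Row 3: 69 + 84 + 81 = 234.
Column 1: 75 + 90 + 69 = 234.
Column 2: 72 + 78 + 84 = 234.
Column 3: 87 + 66 + 81 = 234.
All lines sum to 234.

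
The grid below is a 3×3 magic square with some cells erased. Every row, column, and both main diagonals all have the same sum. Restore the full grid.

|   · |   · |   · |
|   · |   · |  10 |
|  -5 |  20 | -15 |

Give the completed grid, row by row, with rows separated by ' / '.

15 -20 5 / -10 0 10 / -5 20 -15

Row 3 is already complete: -5 + 20 + -15 = 0, so that is the magic constant.
Using column 3: 10 + (-15) + ? → (1,3) = 0 − (-5) = 5.
Anti-diagonal: 5 + (-5) + ? = 0, so (2,2) = 0.
Row 2 must total 0; the given cells sum to 10, so (2,1) = -10.
Using column 1: -10 + (-5) + ? → (1,1) = 0 − (-15) = 15.
Column 2 needs 0; the known cells sum to 20, so (1,2) = -20.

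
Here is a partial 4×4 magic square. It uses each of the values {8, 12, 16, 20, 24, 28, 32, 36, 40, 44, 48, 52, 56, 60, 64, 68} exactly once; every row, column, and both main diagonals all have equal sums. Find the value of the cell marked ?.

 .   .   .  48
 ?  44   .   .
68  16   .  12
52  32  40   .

8

The 16 entries sum to 608, so each line sums to 608/4 = 152.
Using row 3: 68 + 16 + 12 + ? → (3,3) = 152 − 96 = 56.
Row 4 must total 152; the given cells sum to 124, so (4,4) = 28.
Column 2: 44 + 16 + 32 + ? = 152, so (1,2) = 60.
Column 4: 48 + 12 + 28 + ? = 152, so (2,4) = 64.
Main diagonal must total 152; the given cells sum to 128, so (1,1) = 24.
Anti-diagonal must total 152; the given cells sum to 116, so (2,3) = 36.
Using row 1: 24 + 60 + 48 + ? → (1,3) = 152 − 132 = 20.
Row 2: 44 + 36 + 64 + ? = 152, so (2,1) = 8.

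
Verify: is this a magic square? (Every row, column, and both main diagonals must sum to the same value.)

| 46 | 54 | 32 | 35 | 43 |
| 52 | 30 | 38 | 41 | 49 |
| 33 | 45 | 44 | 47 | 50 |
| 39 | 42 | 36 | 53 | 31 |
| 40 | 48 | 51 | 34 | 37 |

Row 1: 46 + 54 + 32 + 35 + 43 = 210.
Row 2: 52 + 30 + 38 + 41 + 49 = 210.
Row 3: 33 + 45 + 44 + 47 + 50 = 219.
Row 4: 39 + 42 + 36 + 53 + 31 = 201.
Row 5: 40 + 48 + 51 + 34 + 37 = 210.
Column 1: 46 + 52 + 33 + 39 + 40 = 210.
Column 2: 54 + 30 + 45 + 42 + 48 = 219.
Column 3: 32 + 38 + 44 + 36 + 51 = 201.
Column 4: 35 + 41 + 47 + 53 + 34 = 210.
Column 5: 43 + 49 + 50 + 31 + 37 = 210.
Main diagonal: 46 + 30 + 44 + 53 + 37 = 210.
Anti-diagonal: 43 + 41 + 44 + 42 + 40 = 210.

No — column 1 sums to 210 but row 4 sums to 201.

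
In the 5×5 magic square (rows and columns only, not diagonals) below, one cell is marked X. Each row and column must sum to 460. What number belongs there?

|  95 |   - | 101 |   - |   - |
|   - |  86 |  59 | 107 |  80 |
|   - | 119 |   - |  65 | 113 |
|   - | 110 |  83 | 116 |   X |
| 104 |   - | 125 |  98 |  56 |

89

Row 2 must total 460; the given cells sum to 332, so (2,1) = 128.
From row 5, 460 − (104 + 125 + 98 + 56) gives (5,2) = 77.
Column 2: 86 + 119 + 110 + 77 + ? = 460, so (1,2) = 68.
From column 3, 460 − (101 + 59 + 83 + 125) gives (3,3) = 92.
From column 4, 460 − (107 + 65 + 116 + 98) gives (1,4) = 74.
Row 1 needs 460; the known cells sum to 338, so (1,5) = 122.
Row 3: 119 + 92 + 65 + 113 + ? = 460, so (3,1) = 71.
Column 1 must total 460; the given cells sum to 398, so (4,1) = 62.
From column 5, 460 − (122 + 80 + 113 + 56) gives (4,5) = 89.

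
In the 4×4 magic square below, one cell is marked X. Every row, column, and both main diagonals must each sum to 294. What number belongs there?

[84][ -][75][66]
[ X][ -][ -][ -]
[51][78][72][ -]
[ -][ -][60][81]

96

From row 1, 294 − (84 + 75 + 66) gives (1,2) = 69.
Using row 3: 51 + 78 + 72 + ? → (3,4) = 294 − 201 = 93.
Column 3: 75 + 72 + 60 + ? = 294, so (2,3) = 87.
Column 4: 66 + 93 + 81 + ? = 294, so (2,4) = 54.
The remaining cell in main diagonal is (2,2) = 294 − 237 = 57.
Anti-diagonal: 66 + 87 + 78 + ? = 294, so (4,1) = 63.
Row 2 must total 294; the given cells sum to 198, so (2,1) = 96.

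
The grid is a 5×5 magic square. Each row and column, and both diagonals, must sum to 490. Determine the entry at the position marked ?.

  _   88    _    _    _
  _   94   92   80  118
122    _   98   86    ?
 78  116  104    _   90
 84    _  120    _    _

The remaining cell in row 2 is (2,1) = 490 − 384 = 106.
Row 4 needs 490; the known cells sum to 388, so (4,4) = 102.
Column 1 must total 490; the given cells sum to 390, so (1,1) = 100.
Using column 3: 92 + 98 + 104 + 120 + ? → (1,3) = 490 − 414 = 76.
Using main diagonal: 100 + 94 + 98 + 102 + ? → (5,5) = 490 − 394 = 96.
Anti-diagonal needs 490; the known cells sum to 378, so (1,5) = 112.
From row 1, 490 − (100 + 88 + 76 + 112) gives (1,4) = 114.
Column 4: 114 + 80 + 86 + 102 + ? = 490, so (5,4) = 108.
Column 5 must total 490; the given cells sum to 416, so (3,5) = 74.

74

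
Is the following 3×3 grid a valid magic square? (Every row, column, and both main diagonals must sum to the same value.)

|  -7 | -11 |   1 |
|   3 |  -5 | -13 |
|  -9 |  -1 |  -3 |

No — row 3 sums to -13 but main diagonal sums to -15.

Row 1: -7 + (-11) + 1 = -17.
Row 2: 3 + (-5) + (-13) = -15.
Row 3: -9 + (-1) + (-3) = -13.
Column 1: -7 + 3 + (-9) = -13.
Column 2: -11 + (-5) + (-1) = -17.
Column 3: 1 + (-13) + (-3) = -15.
Main diagonal: -7 + (-5) + (-3) = -15.
Anti-diagonal: 1 + (-5) + (-9) = -13.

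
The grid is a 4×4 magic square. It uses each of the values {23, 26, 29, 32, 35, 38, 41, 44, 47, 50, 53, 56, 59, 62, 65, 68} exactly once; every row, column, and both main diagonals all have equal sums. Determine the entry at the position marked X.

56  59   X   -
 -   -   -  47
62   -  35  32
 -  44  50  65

The 16 entries sum to 728, so each line sums to 728/4 = 182.
From row 3, 182 − (62 + 35 + 32) gives (3,2) = 53.
Row 4 must total 182; the given cells sum to 159, so (4,1) = 23.
Column 1 must total 182; the given cells sum to 141, so (2,1) = 41.
Column 2: 59 + 53 + 44 + ? = 182, so (2,2) = 26.
From column 4, 182 − (47 + 32 + 65) gives (1,4) = 38.
Anti-diagonal: 38 + 53 + 23 + ? = 182, so (2,3) = 68.
Row 1 must total 182; the given cells sum to 153, so (1,3) = 29.

29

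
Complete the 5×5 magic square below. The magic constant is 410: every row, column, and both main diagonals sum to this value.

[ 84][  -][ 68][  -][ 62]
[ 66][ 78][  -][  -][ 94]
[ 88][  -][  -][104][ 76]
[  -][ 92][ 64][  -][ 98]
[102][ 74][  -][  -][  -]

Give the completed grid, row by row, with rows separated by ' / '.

From column 1, 410 − (84 + 66 + 88 + 102) gives (4,1) = 70.
From column 5, 410 − (62 + 94 + 76 + 98) gives (5,5) = 80.
Row 4 needs 410; the known cells sum to 324, so (4,4) = 86.
The remaining cell in main diagonal is (3,3) = 410 − 328 = 82.
Anti-diagonal must total 410; the given cells sum to 338, so (2,4) = 72.
Row 2 must total 410; the given cells sum to 310, so (2,3) = 100.
From row 3, 410 − (88 + 82 + 104 + 76) gives (3,2) = 60.
From column 2, 410 − (78 + 60 + 92 + 74) gives (1,2) = 106.
Column 3 needs 410; the known cells sum to 314, so (5,3) = 96.
From row 1, 410 − (84 + 106 + 68 + 62) gives (1,4) = 90.
The remaining cell in row 5 is (5,4) = 410 − 352 = 58.

84 106 68 90 62 / 66 78 100 72 94 / 88 60 82 104 76 / 70 92 64 86 98 / 102 74 96 58 80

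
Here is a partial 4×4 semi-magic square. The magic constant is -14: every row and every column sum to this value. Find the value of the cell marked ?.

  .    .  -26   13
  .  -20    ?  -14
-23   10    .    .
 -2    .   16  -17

Row 4 must total -14; the given cells sum to -3, so (4,2) = -11.
The remaining cell in column 2 is (1,2) = -14 − (-21) = 7.
Column 4: 13 + (-14) + (-17) + ? = -14, so (3,4) = 4.
Row 1 must total -14; the given cells sum to -6, so (1,1) = -8.
Row 3: -23 + 10 + 4 + ? = -14, so (3,3) = -5.
From column 1, -14 − (-8 + (-23) + (-2)) gives (2,1) = 19.
Using column 3: -26 + (-5) + 16 + ? → (2,3) = -14 − (-15) = 1.

1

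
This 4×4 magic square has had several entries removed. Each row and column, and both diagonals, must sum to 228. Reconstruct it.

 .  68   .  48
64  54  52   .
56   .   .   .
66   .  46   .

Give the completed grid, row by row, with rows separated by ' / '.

42 68 70 48 / 64 54 52 58 / 56 62 60 50 / 66 44 46 72

From row 2, 228 − (64 + 54 + 52) gives (2,4) = 58.
Column 1 must total 228; the given cells sum to 186, so (1,1) = 42.
Anti-diagonal needs 228; the known cells sum to 166, so (3,2) = 62.
Using row 1: 42 + 68 + 48 + ? → (1,3) = 228 − 158 = 70.
Column 2 must total 228; the given cells sum to 184, so (4,2) = 44.
Column 3 needs 228; the known cells sum to 168, so (3,3) = 60.
The remaining cell in main diagonal is (4,4) = 228 − 156 = 72.
Row 3 must total 228; the given cells sum to 178, so (3,4) = 50.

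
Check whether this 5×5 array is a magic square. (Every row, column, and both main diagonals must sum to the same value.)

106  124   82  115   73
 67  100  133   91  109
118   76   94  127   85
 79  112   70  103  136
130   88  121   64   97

Yes

Row 1: 106 + 124 + 82 + 115 + 73 = 500.
Row 2: 67 + 100 + 133 + 91 + 109 = 500.
Row 3: 118 + 76 + 94 + 127 + 85 = 500.
Row 4: 79 + 112 + 70 + 103 + 136 = 500.
Row 5: 130 + 88 + 121 + 64 + 97 = 500.
Column 1: 106 + 67 + 118 + 79 + 130 = 500.
Column 2: 124 + 100 + 76 + 112 + 88 = 500.
Column 3: 82 + 133 + 94 + 70 + 121 = 500.
Column 4: 115 + 91 + 127 + 103 + 64 = 500.
Column 5: 73 + 109 + 85 + 136 + 97 = 500.
Main diagonal: 106 + 100 + 94 + 103 + 97 = 500.
Anti-diagonal: 73 + 91 + 94 + 112 + 130 = 500.
All lines sum to 500.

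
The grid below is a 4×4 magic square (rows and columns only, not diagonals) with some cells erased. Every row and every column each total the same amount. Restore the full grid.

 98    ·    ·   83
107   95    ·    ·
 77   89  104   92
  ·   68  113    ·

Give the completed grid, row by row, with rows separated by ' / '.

98 110 71 83 / 107 95 74 86 / 77 89 104 92 / 80 68 113 101

Row 3 is already complete: 77 + 89 + 104 + 92 = 362, so that is the magic constant.
Column 1 must total 362; the given cells sum to 282, so (4,1) = 80.
Column 2 must total 362; the given cells sum to 252, so (1,2) = 110.
Row 1 needs 362; the known cells sum to 291, so (1,3) = 71.
Using row 4: 80 + 68 + 113 + ? → (4,4) = 362 − 261 = 101.
Using column 3: 71 + 104 + 113 + ? → (2,3) = 362 − 288 = 74.
Column 4 must total 362; the given cells sum to 276, so (2,4) = 86.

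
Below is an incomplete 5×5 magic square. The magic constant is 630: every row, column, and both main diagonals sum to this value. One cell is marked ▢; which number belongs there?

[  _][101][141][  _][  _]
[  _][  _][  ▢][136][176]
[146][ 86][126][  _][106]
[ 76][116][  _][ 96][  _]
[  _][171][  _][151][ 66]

71

Row 3: 146 + 86 + 126 + 106 + ? = 630, so (3,4) = 166.
From column 2, 630 − (101 + 86 + 116 + 171) gives (2,2) = 156.
Column 4 must total 630; the given cells sum to 549, so (1,4) = 81.
From main diagonal, 630 − (156 + 126 + 96 + 66) gives (1,1) = 186.
From row 1, 630 − (186 + 101 + 141 + 81) gives (1,5) = 121.
Column 5: 121 + 176 + 106 + 66 + ? = 630, so (4,5) = 161.
The remaining cell in anti-diagonal is (5,1) = 630 − 499 = 131.
The remaining cell in row 4 is (4,3) = 630 − 449 = 181.
From row 5, 630 − (131 + 171 + 151 + 66) gives (5,3) = 111.
The remaining cell in column 1 is (2,1) = 630 − 539 = 91.
Column 3 must total 630; the given cells sum to 559, so (2,3) = 71.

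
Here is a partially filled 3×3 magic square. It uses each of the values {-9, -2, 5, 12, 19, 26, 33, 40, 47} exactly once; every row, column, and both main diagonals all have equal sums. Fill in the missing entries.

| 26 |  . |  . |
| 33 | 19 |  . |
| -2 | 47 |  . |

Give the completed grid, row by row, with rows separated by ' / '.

The 9 entries sum to 171, so each line sums to 171/3 = 57.
From row 2, 57 − (33 + 19) gives (2,3) = 5.
The remaining cell in row 3 is (3,3) = 57 − 45 = 12.
From column 2, 57 − (19 + 47) gives (1,2) = -9.
Using column 3: 5 + 12 + ? → (1,3) = 57 − 17 = 40.

26 -9 40 / 33 19 5 / -2 47 12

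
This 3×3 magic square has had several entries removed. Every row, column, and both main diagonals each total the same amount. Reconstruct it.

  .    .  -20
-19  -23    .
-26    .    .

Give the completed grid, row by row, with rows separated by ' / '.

Anti-diagonal is already complete: -20 + -23 + -26 = -69, so that is the magic constant.
Row 2: -19 + (-23) + ? = -69, so (2,3) = -27.
Column 1 needs -69; the known cells sum to -45, so (1,1) = -24.
From column 3, -69 − (-20 + (-27)) gives (3,3) = -22.
Using row 1: -24 + (-20) + ? → (1,2) = -69 − (-44) = -25.
Row 3 must total -69; the given cells sum to -48, so (3,2) = -21.

-24 -25 -20 / -19 -23 -27 / -26 -21 -22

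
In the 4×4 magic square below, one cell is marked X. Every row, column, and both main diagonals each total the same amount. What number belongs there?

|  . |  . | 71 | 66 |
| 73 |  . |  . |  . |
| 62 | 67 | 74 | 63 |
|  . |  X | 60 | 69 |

Row 3 is complete and sums to 266; that is the magic constant.
The remaining cell in column 3 is (2,3) = 266 − 205 = 61.
Using column 4: 66 + 63 + 69 + ? → (2,4) = 266 − 198 = 68.
Anti-diagonal must total 266; the given cells sum to 194, so (4,1) = 72.
Row 2 must total 266; the given cells sum to 202, so (2,2) = 64.
Row 4 must total 266; the given cells sum to 201, so (4,2) = 65.

65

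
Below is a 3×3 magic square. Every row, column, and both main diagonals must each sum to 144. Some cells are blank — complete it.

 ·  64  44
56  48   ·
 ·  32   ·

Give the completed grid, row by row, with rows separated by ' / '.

36 64 44 / 56 48 40 / 52 32 60

Row 1 must total 144; the given cells sum to 108, so (1,1) = 36.
From row 2, 144 − (56 + 48) gives (2,3) = 40.
Column 1: 36 + 56 + ? = 144, so (3,1) = 52.
Using column 3: 44 + 40 + ? → (3,3) = 144 − 84 = 60.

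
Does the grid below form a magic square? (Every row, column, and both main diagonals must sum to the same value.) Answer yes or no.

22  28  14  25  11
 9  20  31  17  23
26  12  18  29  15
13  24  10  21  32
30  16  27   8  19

Yes

Row 1: 22 + 28 + 14 + 25 + 11 = 100.
Row 2: 9 + 20 + 31 + 17 + 23 = 100.
Row 3: 26 + 12 + 18 + 29 + 15 = 100.
Row 4: 13 + 24 + 10 + 21 + 32 = 100.
Row 5: 30 + 16 + 27 + 8 + 19 = 100.
Column 1: 22 + 9 + 26 + 13 + 30 = 100.
Column 2: 28 + 20 + 12 + 24 + 16 = 100.
Column 3: 14 + 31 + 18 + 10 + 27 = 100.
Column 4: 25 + 17 + 29 + 21 + 8 = 100.
Column 5: 11 + 23 + 15 + 32 + 19 = 100.
Main diagonal: 22 + 20 + 18 + 21 + 19 = 100.
Anti-diagonal: 11 + 17 + 18 + 24 + 30 = 100.
All lines sum to 100.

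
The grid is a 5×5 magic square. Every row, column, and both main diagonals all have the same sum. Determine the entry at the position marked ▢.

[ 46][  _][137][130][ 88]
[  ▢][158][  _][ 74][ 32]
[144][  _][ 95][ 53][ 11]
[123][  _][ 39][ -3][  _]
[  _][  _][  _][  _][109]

25

Main diagonal is complete and sums to 405; that is the magic constant.
The remaining cell in row 1 is (1,2) = 405 − 401 = 4.
Row 3 must total 405; the given cells sum to 303, so (3,2) = 102.
Column 4 must total 405; the given cells sum to 254, so (5,4) = 151.
The remaining cell in column 5 is (4,5) = 405 − 240 = 165.
Using row 4: 123 + 39 + (-3) + 165 + ? → (4,2) = 405 − 324 = 81.
Column 2 must total 405; the given cells sum to 345, so (5,2) = 60.
Anti-diagonal: 88 + 74 + 95 + 81 + ? = 405, so (5,1) = 67.
Row 5: 67 + 60 + 151 + 109 + ? = 405, so (5,3) = 18.
From column 1, 405 − (46 + 144 + 123 + 67) gives (2,1) = 25.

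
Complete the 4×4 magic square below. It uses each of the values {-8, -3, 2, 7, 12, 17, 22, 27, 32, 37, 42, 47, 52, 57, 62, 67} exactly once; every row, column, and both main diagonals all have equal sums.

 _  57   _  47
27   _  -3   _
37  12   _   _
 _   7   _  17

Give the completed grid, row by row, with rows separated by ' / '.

The 16 entries sum to 472, so each line sums to 472/4 = 118.
From column 2, 118 − (57 + 12 + 7) gives (2,2) = 42.
Anti-diagonal must total 118; the given cells sum to 56, so (4,1) = 62.
The remaining cell in row 2 is (2,4) = 118 − 66 = 52.
The remaining cell in row 4 is (4,3) = 118 − 86 = 32.
Column 1 needs 118; the known cells sum to 126, so (1,1) = -8.
From column 4, 118 − (47 + 52 + 17) gives (3,4) = 2.
Using main diagonal: -8 + 42 + 17 + ? → (3,3) = 118 − 51 = 67.
Using row 1: -8 + 57 + 47 + ? → (1,3) = 118 − 96 = 22.

-8 57 22 47 / 27 42 -3 52 / 37 12 67 2 / 62 7 32 17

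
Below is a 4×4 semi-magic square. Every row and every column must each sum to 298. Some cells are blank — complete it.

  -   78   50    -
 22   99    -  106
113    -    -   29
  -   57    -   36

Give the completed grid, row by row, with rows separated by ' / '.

43 78 50 127 / 22 99 71 106 / 113 64 92 29 / 120 57 85 36

Using row 2: 22 + 99 + 106 + ? → (2,3) = 298 − 227 = 71.
Using column 2: 78 + 99 + 57 + ? → (3,2) = 298 − 234 = 64.
Column 4 needs 298; the known cells sum to 171, so (1,4) = 127.
Row 1: 78 + 50 + 127 + ? = 298, so (1,1) = 43.
From row 3, 298 − (113 + 64 + 29) gives (3,3) = 92.
Column 1 must total 298; the given cells sum to 178, so (4,1) = 120.
Using column 3: 50 + 71 + 92 + ? → (4,3) = 298 − 213 = 85.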